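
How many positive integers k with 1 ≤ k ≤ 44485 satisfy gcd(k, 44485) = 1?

28800

First factor: 44485 = 5 × 7 × 31 × 41.
φ(44485) = 44485 · (1 − 1/5) · (1 − 1/7) · (1 − 1/31) · (1 − 1/41)
       = 44485 · 28800/44485 = 28800.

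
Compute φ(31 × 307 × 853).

7821360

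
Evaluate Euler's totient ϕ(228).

72

Factor 228: 228 = 2^2 · 3 · 19.
φ(228) = 228 · (1 − 1/2) · (1 − 1/3) · (1 − 1/19)
       = 228 · 36/114 = 72.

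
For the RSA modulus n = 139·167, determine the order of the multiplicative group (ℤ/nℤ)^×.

φ(23213) = 23213 · (1 − 1/139) · (1 − 1/167)
       = 23213 · 22908/23213 = 22908.

22908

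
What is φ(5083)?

First factor: 5083 = 13 · 17 · 23.
φ(5083) = 5083 · (1 − 1/13) · (1 − 1/17) · (1 − 1/23)
       = 5083 · 4224/5083 = 4224.

4224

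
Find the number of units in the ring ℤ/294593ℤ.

241920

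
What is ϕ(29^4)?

φ(29^4) = 29^3·(29−1) = 24389·28 = 682892.

682892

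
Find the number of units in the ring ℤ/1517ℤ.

1440

Prime factorization: 1517 = 37 * 41.
φ(1517) = 1517 · (1 − 1/37) · (1 − 1/41)
       = 1517 · 1440/1517 = 1440.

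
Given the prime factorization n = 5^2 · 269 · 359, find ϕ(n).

1918880

φ(5^2) = 5^1·(5−1) = 5·4 = 20.
φ(269) = 269 − 1 = 268.
φ(359) = 359 − 1 = 358.
φ(2414275) = 20 × 268 × 358 = 1918880.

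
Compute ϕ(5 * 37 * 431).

61920

φ(79735) = 79735 · (1 − 1/5) · (1 − 1/37) · (1 − 1/431)
       = 79735 · 61920/79735 = 61920.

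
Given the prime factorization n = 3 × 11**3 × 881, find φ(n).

2129600

φ(3) = 3 − 1 = 2.
φ(11^3) = 11^2·(11−1) = 121·10 = 1210.
φ(881) = 881 − 1 = 880.
Since φ is multiplicative, φ(3517833) = 2 · 1210 · 880 = 2129600.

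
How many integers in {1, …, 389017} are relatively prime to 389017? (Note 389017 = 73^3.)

φ(389017) = 389017 · (1 − 1/73)
       = 389017 · 72/73 = 383688.

383688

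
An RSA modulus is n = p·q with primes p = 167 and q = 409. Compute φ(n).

For distinct primes, φ(pq) = (p−1)(q−1) = 166 × 408 = 67728.

67728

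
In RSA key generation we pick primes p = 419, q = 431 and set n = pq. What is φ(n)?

179740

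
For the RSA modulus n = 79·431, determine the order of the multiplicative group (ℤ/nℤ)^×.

For distinct primes, φ(pq) = (p−1)(q−1) = 78 × 430 = 33540.

33540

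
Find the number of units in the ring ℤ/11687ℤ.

11687 = 13 × 29 × 31.
φ(11687) = 11687 · (1 − 1/13) · (1 − 1/29) · (1 − 1/31)
       = 11687 · 10080/11687 = 10080.

10080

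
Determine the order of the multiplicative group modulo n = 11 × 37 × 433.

φ(11) = 11 − 1 = 10.
φ(37) = 37 − 1 = 36.
φ(433) = 433 − 1 = 432.
Multiply: 10 · 36 · 432 = 155520.

155520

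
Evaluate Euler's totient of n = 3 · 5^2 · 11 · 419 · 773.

φ(3) = 3 − 1 = 2.
φ(5^2) = 5^1·(5−1) = 5·4 = 20.
φ(11) = 11 − 1 = 10.
φ(419) = 419 − 1 = 418.
φ(773) = 773 − 1 = 772.
Multiply: 2 · 20 · 10 · 418 · 772 = 129078400.

129078400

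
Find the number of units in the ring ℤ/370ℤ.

144

First factor: 370 = 2 · 5 · 37.
φ(2) = 2 − 1 = 1.
φ(5) = 5 − 1 = 4.
φ(37) = 37 − 1 = 36.
φ(370) = 1 × 4 × 36 = 144.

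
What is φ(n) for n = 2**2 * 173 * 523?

179568

φ(361916) = 361916 · (1 − 1/2) · (1 − 1/173) · (1 − 1/523)
       = 361916 · 89784/180958 = 179568.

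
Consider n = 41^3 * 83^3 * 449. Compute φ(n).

φ(41^3) = 41^2·(41−1) = 1681·40 = 67240.
φ(83^3) = 83^3 − 83^2 = 571787 − 6889 = 564898.
φ(449) = 449 − 1 = 448.
Since φ is multiplicative, φ(17694251190323) = 67240 · 564898 · 448 = 17016716200960.

17016716200960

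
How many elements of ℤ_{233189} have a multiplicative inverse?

188160

Prime factorization: 233189 = 11 × 17 × 29 × 43.
φ(233189) = 233189 · (1 − 1/11) · (1 − 1/17) · (1 − 1/29) · (1 − 1/43)
       = 233189 · 188160/233189 = 188160.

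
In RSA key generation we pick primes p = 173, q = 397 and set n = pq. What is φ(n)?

68112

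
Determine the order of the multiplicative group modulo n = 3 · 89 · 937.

164736

φ(250179) = 250179 · (1 − 1/3) · (1 − 1/89) · (1 − 1/937)
       = 250179 · 164736/250179 = 164736.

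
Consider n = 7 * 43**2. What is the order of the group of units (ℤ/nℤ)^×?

10836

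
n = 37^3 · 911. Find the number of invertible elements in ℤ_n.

44848440

φ(46144883) = 46144883 · (1 − 1/37) · (1 − 1/911)
       = 46144883 · 32760/33707 = 44848440.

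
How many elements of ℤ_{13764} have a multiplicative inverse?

4320

13764 = 2^2 · 3 · 31 · 37.
φ(2^2) = 2^1·(2−1) = 2·1 = 2.
φ(3) = 3 − 1 = 2.
φ(31) = 31 − 1 = 30.
φ(37) = 37 − 1 = 36.
Multiply: 2 · 2 · 30 · 36 = 4320.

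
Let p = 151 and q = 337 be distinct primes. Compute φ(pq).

50400

φ(151) = 151 − 1 = 150.
φ(337) = 337 − 1 = 336.
Multiply: 150 · 336 = 50400.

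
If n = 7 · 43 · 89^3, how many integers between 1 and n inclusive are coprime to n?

φ(212195669) = 212195669 · (1 − 1/7) · (1 − 1/43) · (1 − 1/89)
       = 212195669 · 22176/26789 = 175656096.

175656096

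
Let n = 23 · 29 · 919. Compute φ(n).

φ(612973) = 612973 · (1 − 1/23) · (1 − 1/29) · (1 − 1/919)
       = 612973 · 565488/612973 = 565488.

565488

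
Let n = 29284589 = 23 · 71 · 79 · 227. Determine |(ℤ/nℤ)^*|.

27147120

φ(29284589) = 29284589 · (1 − 1/23) · (1 − 1/71) · (1 − 1/79) · (1 − 1/227)
       = 29284589 · 27147120/29284589 = 27147120.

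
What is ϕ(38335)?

25600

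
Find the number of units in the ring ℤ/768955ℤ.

528000

768955 = 5 * 11^2 * 31 * 41.
φ(5) = 5 − 1 = 4.
φ(11^2) = 11^1·(11−1) = 11·10 = 110.
φ(31) = 31 − 1 = 30.
φ(41) = 41 − 1 = 40.
Since φ is multiplicative, φ(768955) = 4 · 110 · 30 · 40 = 528000.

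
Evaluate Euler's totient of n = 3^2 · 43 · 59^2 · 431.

370807920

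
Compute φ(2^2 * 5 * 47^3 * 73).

φ(151581580) = 151581580 · (1 − 1/2) · (1 − 1/5) · (1 − 1/47) · (1 − 1/73)
       = 151581580 · 13248/34310 = 58529664.

58529664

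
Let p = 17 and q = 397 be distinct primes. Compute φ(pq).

6336

φ(pq) = (p−1)(q−1) = 16 · 396 = 6336.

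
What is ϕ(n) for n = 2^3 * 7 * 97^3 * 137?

2948253696

φ(2^3) = 2^3 − 2^2 = 8 − 4 = 4.
φ(7) = 7 − 1 = 6.
φ(97^3) = 97^2·(97−1) = 9409·96 = 903264.
φ(137) = 137 − 1 = 136.
Since φ is multiplicative, φ(7002027256) = 4 · 6 · 903264 · 136 = 2948253696.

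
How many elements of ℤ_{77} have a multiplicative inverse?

60

First factor: 77 = 7 × 11.
φ(77) = 77 · (1 − 1/7) · (1 − 1/11)
       = 77 · 60/77 = 60.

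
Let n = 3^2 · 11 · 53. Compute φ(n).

3120

φ(3^2) = 3^2 − 3^1 = 9 − 3 = 6.
φ(11) = 11 − 1 = 10.
φ(53) = 53 − 1 = 52.
Since φ is multiplicative, φ(5247) = 6 · 10 · 52 = 3120.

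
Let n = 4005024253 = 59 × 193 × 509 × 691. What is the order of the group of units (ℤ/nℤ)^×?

3903390720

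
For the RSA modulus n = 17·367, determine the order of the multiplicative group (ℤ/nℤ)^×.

φ(n) = (p − 1)(q − 1) = (17−1)(367−1) = 16·366 = 5856.

5856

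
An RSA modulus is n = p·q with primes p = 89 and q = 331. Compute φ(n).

For distinct primes, φ(pq) = (p−1)(q−1) = 88 × 330 = 29040.

29040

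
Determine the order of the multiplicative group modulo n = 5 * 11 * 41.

φ(2255) = 2255 · (1 − 1/5) · (1 − 1/11) · (1 − 1/41)
       = 2255 · 1600/2255 = 1600.

1600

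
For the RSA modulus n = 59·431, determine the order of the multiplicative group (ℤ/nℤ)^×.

For distinct primes, φ(pq) = (p−1)(q−1) = 58 × 430 = 24940.

24940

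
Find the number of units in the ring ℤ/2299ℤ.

1980

Prime factorization: 2299 = 11**2 * 19.
φ(2299) = 2299 · (1 − 1/11) · (1 − 1/19)
       = 2299 · 180/209 = 1980.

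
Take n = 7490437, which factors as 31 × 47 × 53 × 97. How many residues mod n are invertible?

6888960

φ(7490437) = 7490437 · (1 − 1/31) · (1 − 1/47) · (1 − 1/53) · (1 − 1/97)
       = 7490437 · 6888960/7490437 = 6888960.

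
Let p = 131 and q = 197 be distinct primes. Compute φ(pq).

25480

φ(131) = 131 − 1 = 130.
φ(197) = 197 − 1 = 196.
Multiply: 130 · 196 = 25480.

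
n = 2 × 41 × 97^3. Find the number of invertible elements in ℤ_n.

36130560

φ(2) = 2 − 1 = 1.
φ(41) = 41 − 1 = 40.
φ(97^3) = 97^3 − 97^2 = 912673 − 9409 = 903264.
Multiply: 1 · 40 · 903264 = 36130560.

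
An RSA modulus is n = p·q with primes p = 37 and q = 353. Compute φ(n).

φ(37) = 37 − 1 = 36.
φ(353) = 353 − 1 = 352.
φ(13061) = 36 × 352 = 12672.

12672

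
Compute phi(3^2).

6

φ(3^2) = 3^2 − 3^1 = 9 − 3 = 6.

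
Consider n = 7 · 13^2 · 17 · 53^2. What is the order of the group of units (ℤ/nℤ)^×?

41273856

φ(7) = 7 − 1 = 6.
φ(13^2) = 13^2 − 13^1 = 169 − 13 = 156.
φ(17) = 17 − 1 = 16.
φ(53^2) = 53^1·(53−1) = 53·52 = 2756.
Multiply: 6 · 156 · 16 · 2756 = 41273856.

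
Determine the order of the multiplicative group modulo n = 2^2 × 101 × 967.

φ(2^2) = 2^2 − 2^1 = 4 − 2 = 2.
φ(101) = 101 − 1 = 100.
φ(967) = 967 − 1 = 966.
Since φ is multiplicative, φ(390668) = 2 · 100 · 966 = 193200.

193200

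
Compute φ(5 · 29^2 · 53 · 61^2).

φ(829280665) = 829280665 · (1 − 1/5) · (1 − 1/29) · (1 − 1/53) · (1 − 1/61)
       = 829280665 · 349440/468785 = 618159360.

618159360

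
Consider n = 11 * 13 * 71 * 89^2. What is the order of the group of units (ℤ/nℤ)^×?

φ(80421913) = 80421913 · (1 − 1/11) · (1 − 1/13) · (1 − 1/71) · (1 − 1/89)
       = 80421913 · 739200/903617 = 65788800.

65788800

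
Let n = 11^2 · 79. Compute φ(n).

φ(11^2) = 11^2 − 11^1 = 121 − 11 = 110.
φ(79) = 79 − 1 = 78.
Multiply: 110 · 78 = 8580.

8580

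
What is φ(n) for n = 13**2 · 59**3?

φ(13^2) = 13^1·(13−1) = 13·12 = 156.
φ(59^3) = 59^3 − 59^2 = 205379 − 3481 = 201898.
Since φ is multiplicative, φ(34709051) = 156 · 201898 = 31496088.

31496088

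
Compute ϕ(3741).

2352

3741 = 3 × 29 × 43.
φ(3) = 3 − 1 = 2.
φ(29) = 29 − 1 = 28.
φ(43) = 43 − 1 = 42.
φ(3741) = 2 × 28 × 42 = 2352.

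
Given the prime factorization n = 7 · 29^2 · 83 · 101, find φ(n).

φ(49350721) = 49350721 · (1 − 1/7) · (1 − 1/29) · (1 − 1/83) · (1 − 1/101)
       = 49350721 · 1377600/1701749 = 39950400.

39950400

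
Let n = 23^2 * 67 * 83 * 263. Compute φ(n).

717479664

φ(23^2) = 23^1·(23−1) = 23·22 = 506.
φ(67) = 67 − 1 = 66.
φ(83) = 83 − 1 = 82.
φ(263) = 263 − 1 = 262.
Multiply: 506 · 66 · 82 · 262 = 717479664.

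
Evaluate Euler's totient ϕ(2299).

1980

First factor: 2299 = 11^2 · 19.
φ(11^2) = 11^2 − 11^1 = 121 − 11 = 110.
φ(19) = 19 − 1 = 18.
φ(2299) = 110 × 18 = 1980.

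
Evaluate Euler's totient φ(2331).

1296

First factor: 2331 = 3**2 × 7 × 37.
φ(2331) = 2331 · (1 − 1/3) · (1 − 1/7) · (1 − 1/37)
       = 2331 · 432/777 = 1296.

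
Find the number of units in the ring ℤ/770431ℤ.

First factor: 770431 = 19 * 23 * 41 * 43.
φ(770431) = 770431 · (1 − 1/19) · (1 − 1/23) · (1 − 1/41) · (1 − 1/43)
       = 770431 · 665280/770431 = 665280.

665280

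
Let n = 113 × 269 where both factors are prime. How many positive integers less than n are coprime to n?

30016

φ(n) = (p − 1)(q − 1) = (113−1)(269−1) = 112·268 = 30016.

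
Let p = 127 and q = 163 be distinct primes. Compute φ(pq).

20412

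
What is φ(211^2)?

44310

φ(44521) = 44521 · (1 − 1/211)
       = 44521 · 210/211 = 44310.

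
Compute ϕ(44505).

22176

Prime factorization: 44505 = 3**2 · 5 · 23 · 43.
φ(44505) = 44505 · (1 − 1/3) · (1 − 1/5) · (1 − 1/23) · (1 − 1/43)
       = 44505 · 7392/14835 = 22176.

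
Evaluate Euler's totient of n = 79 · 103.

7956

φ(79) = 79 − 1 = 78.
φ(103) = 103 − 1 = 102.
Since φ is multiplicative, φ(8137) = 78 · 102 = 7956.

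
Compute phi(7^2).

42

φ(7^2) = 7^2 − 7^1 = 49 − 7 = 42.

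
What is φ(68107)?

Factor 68107: 68107 = 13^3 * 31.
φ(68107) = 68107 · (1 − 1/13) · (1 − 1/31)
       = 68107 · 360/403 = 60840.

60840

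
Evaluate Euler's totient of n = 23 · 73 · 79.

φ(132641) = 132641 · (1 − 1/23) · (1 − 1/73) · (1 − 1/79)
       = 132641 · 123552/132641 = 123552.

123552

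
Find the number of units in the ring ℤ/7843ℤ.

6600

7843 = 11 * 23 * 31.
φ(7843) = 7843 · (1 − 1/11) · (1 − 1/23) · (1 − 1/31)
       = 7843 · 6600/7843 = 6600.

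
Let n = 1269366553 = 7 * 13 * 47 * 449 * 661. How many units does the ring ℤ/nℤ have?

979292160

φ(7) = 7 − 1 = 6.
φ(13) = 13 − 1 = 12.
φ(47) = 47 − 1 = 46.
φ(449) = 449 − 1 = 448.
φ(661) = 661 − 1 = 660.
Since φ is multiplicative, φ(1269366553) = 6 · 12 · 46 · 448 · 660 = 979292160.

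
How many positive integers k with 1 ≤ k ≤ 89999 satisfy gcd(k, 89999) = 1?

Prime factorization: 89999 = 7 · 13 · 23 · 43.
φ(7) = 7 − 1 = 6.
φ(13) = 13 − 1 = 12.
φ(23) = 23 − 1 = 22.
φ(43) = 43 − 1 = 42.
Since φ is multiplicative, φ(89999) = 6 · 12 · 22 · 42 = 66528.

66528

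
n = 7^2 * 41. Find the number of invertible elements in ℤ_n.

1680

φ(2009) = 2009 · (1 − 1/7) · (1 − 1/41)
       = 2009 · 240/287 = 1680.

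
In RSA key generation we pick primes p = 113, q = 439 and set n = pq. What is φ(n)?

49056

φ(pq) = (p−1)(q−1) = 112 · 438 = 49056.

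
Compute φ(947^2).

895862

φ(947^2) = 947^2 − 947^1 = 896809 − 947 = 895862.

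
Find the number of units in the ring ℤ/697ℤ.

Factor 697: 697 = 17 * 41.
φ(697) = 697 · (1 − 1/17) · (1 − 1/41)
       = 697 · 640/697 = 640.

640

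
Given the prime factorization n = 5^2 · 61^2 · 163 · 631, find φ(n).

7470792000

φ(5^2) = 5^1·(5−1) = 5·4 = 20.
φ(61^2) = 61^2 − 61^1 = 3721 − 61 = 3660.
φ(163) = 163 − 1 = 162.
φ(631) = 631 − 1 = 630.
Since φ is multiplicative, φ(9567900325) = 20 · 3660 · 162 · 630 = 7470792000.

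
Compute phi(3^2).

φ(3^2) = 3^1·(3−1) = 3·2 = 6.

6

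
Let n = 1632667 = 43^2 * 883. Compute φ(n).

φ(1632667) = 1632667 · (1 − 1/43) · (1 − 1/883)
       = 1632667 · 37044/37969 = 1592892.

1592892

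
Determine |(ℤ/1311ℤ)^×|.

792

Prime factorization: 1311 = 3 · 19 · 23.
φ(1311) = 1311 · (1 − 1/3) · (1 − 1/19) · (1 − 1/23)
       = 1311 · 792/1311 = 792.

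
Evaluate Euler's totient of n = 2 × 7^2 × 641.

φ(62818) = 62818 · (1 − 1/2) · (1 − 1/7) · (1 − 1/641)
       = 62818 · 3840/8974 = 26880.

26880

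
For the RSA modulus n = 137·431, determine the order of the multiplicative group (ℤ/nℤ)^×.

58480

φ(n) = (p − 1)(q − 1) = (137−1)(431−1) = 136·430 = 58480.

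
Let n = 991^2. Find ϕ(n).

φ(991^2) = 991^2 − 991^1 = 982081 − 991 = 981090.

981090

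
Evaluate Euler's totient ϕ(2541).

1320

2541 = 3 · 7 · 11^2.
φ(2541) = 2541 · (1 − 1/3) · (1 − 1/7) · (1 − 1/11)
       = 2541 · 120/231 = 1320.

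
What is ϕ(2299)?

1980

Factor 2299: 2299 = 11**2 · 19.
φ(11^2) = 11^1·(11−1) = 11·10 = 110.
φ(19) = 19 − 1 = 18.
φ(2299) = 110 × 18 = 1980.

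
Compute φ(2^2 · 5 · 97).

768

φ(1940) = 1940 · (1 − 1/2) · (1 − 1/5) · (1 − 1/97)
       = 1940 · 384/970 = 768.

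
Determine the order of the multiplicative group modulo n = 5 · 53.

208

φ(5) = 5 − 1 = 4.
φ(53) = 53 − 1 = 52.
φ(265) = 4 × 52 = 208.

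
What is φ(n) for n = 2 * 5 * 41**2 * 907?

φ(2) = 2 − 1 = 1.
φ(5) = 5 − 1 = 4.
φ(41^2) = 41^2 − 41^1 = 1681 − 41 = 1640.
φ(907) = 907 − 1 = 906.
Multiply: 1 · 4 · 1640 · 906 = 5943360.

5943360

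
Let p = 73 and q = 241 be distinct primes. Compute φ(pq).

17280

For distinct primes, φ(pq) = (p−1)(q−1) = 72 × 240 = 17280.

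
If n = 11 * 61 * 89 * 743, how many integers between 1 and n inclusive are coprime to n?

39177600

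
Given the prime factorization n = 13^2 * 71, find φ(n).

φ(11999) = 11999 · (1 − 1/13) · (1 − 1/71)
       = 11999 · 840/923 = 10920.

10920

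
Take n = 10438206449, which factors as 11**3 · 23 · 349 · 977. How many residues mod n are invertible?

9041429760

φ(10438206449) = 10438206449 · (1 − 1/11) · (1 − 1/23) · (1 − 1/349) · (1 − 1/977)
       = 10438206449 · 74722560/86266169 = 9041429760.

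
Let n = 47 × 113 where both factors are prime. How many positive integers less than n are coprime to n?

5152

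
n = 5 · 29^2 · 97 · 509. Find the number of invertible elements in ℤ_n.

φ(5) = 5 − 1 = 4.
φ(29^2) = 29^1·(29−1) = 29·28 = 812.
φ(97) = 97 − 1 = 96.
φ(509) = 509 − 1 = 508.
φ(207613465) = 4 × 812 × 96 × 508 = 158398464.

158398464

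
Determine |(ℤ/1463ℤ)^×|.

1080

First factor: 1463 = 7 × 11 × 19.
φ(7) = 7 − 1 = 6.
φ(11) = 11 − 1 = 10.
φ(19) = 19 − 1 = 18.
φ(1463) = 6 × 10 × 18 = 1080.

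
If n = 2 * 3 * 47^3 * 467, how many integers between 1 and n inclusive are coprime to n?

φ(290912046) = 290912046 · (1 − 1/2) · (1 − 1/3) · (1 − 1/47) · (1 − 1/467)
       = 290912046 · 42872/131694 = 94704248.

94704248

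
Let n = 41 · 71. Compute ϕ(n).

2800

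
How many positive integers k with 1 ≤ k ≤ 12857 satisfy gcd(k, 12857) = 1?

11088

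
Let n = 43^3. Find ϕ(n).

φ(79507) = 79507 · (1 − 1/43)
       = 79507 · 42/43 = 77658.

77658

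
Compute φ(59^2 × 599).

2046356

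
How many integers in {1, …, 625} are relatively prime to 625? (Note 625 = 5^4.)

φ(625) = 625 · (1 − 1/5)
       = 625 · 4/5 = 500.

500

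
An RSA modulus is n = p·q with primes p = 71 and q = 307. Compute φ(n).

21420

φ(pq) = (p−1)(q−1) = 70 · 306 = 21420.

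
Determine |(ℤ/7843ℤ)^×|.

6600

Prime factorization: 7843 = 11 * 23 * 31.
φ(7843) = 7843 · (1 − 1/11) · (1 − 1/23) · (1 − 1/31)
       = 7843 · 6600/7843 = 6600.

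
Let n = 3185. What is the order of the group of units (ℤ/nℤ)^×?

2016

Factor 3185: 3185 = 5 * 7^2 * 13.
φ(5) = 5 − 1 = 4.
φ(7^2) = 7^1·(7−1) = 7·6 = 42.
φ(13) = 13 − 1 = 12.
Since φ is multiplicative, φ(3185) = 4 · 42 · 12 = 2016.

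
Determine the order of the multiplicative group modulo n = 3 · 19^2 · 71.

φ(3) = 3 − 1 = 2.
φ(19^2) = 19^2 − 19^1 = 361 − 19 = 342.
φ(71) = 71 − 1 = 70.
Multiply: 2 · 342 · 70 = 47880.

47880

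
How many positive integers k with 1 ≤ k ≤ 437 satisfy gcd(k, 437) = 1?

First factor: 437 = 19 × 23.
φ(19) = 19 − 1 = 18.
φ(23) = 23 − 1 = 22.
φ(437) = 18 × 22 = 396.

396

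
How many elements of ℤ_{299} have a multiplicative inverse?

First factor: 299 = 13 · 23.
φ(13) = 13 − 1 = 12.
φ(23) = 23 − 1 = 22.
Since φ is multiplicative, φ(299) = 12 · 22 = 264.

264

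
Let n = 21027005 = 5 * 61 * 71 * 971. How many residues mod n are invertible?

16296000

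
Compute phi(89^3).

φ(704969) = 704969 · (1 − 1/89)
       = 704969 · 88/89 = 697048.

697048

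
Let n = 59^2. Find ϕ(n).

φ(3481) = 3481 · (1 − 1/59)
       = 3481 · 58/59 = 3422.

3422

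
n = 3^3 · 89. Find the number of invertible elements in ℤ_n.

1584

φ(3^3) = 3^2·(3−1) = 9·2 = 18.
φ(89) = 89 − 1 = 88.
Since φ is multiplicative, φ(2403) = 18 · 88 = 1584.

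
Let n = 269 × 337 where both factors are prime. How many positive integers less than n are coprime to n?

90048

φ(n) = (p − 1)(q − 1) = (269−1)(337−1) = 268·336 = 90048.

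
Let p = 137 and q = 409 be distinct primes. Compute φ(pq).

For distinct primes, φ(pq) = (p−1)(q−1) = 136 × 408 = 55488.

55488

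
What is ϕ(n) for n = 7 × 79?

468

φ(7) = 7 − 1 = 6.
φ(79) = 79 − 1 = 78.
Multiply: 6 · 78 = 468.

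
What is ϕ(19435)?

13728

19435 = 5 * 13^2 * 23.
φ(5) = 5 − 1 = 4.
φ(13^2) = 13^2 − 13^1 = 169 − 13 = 156.
φ(23) = 23 − 1 = 22.
Since φ is multiplicative, φ(19435) = 4 · 156 · 22 = 13728.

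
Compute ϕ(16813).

14784

Factor 16813: 16813 = 17 · 23 · 43.
φ(16813) = 16813 · (1 − 1/17) · (1 − 1/23) · (1 − 1/43)
       = 16813 · 14784/16813 = 14784.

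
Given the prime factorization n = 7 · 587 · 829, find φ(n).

2911248

φ(7) = 7 − 1 = 6.
φ(587) = 587 − 1 = 586.
φ(829) = 829 − 1 = 828.
φ(3406361) = 6 × 586 × 828 = 2911248.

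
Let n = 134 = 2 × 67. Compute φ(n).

66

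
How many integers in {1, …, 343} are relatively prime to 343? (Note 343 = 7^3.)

294

φ(7^3) = 7^3 − 7^2 = 343 − 49 = 294.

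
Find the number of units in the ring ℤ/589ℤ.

540

589 = 19 × 31.
φ(19) = 19 − 1 = 18.
φ(31) = 31 − 1 = 30.
Since φ is multiplicative, φ(589) = 18 · 30 = 540.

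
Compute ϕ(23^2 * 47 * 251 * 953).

5539688000

φ(5947304189) = 5947304189 · (1 − 1/23) · (1 − 1/47) · (1 − 1/251) · (1 − 1/953)
       = 5947304189 · 240856000/258578443 = 5539688000.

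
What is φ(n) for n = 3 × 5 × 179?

φ(3) = 3 − 1 = 2.
φ(5) = 5 − 1 = 4.
φ(179) = 179 − 1 = 178.
Multiply: 2 · 4 · 178 = 1424.

1424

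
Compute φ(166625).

Factor 166625: 166625 = 5**3 · 31 · 43.
φ(5^3) = 5^2·(5−1) = 25·4 = 100.
φ(31) = 31 − 1 = 30.
φ(43) = 43 − 1 = 42.
φ(166625) = 100 × 30 × 42 = 126000.

126000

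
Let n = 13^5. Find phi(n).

342732

φ(371293) = 371293 · (1 − 1/13)
       = 371293 · 12/13 = 342732.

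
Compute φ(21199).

18816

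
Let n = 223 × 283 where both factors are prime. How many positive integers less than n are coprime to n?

62604

φ(63109) = 63109 · (1 − 1/223) · (1 − 1/283)
       = 63109 · 62604/63109 = 62604.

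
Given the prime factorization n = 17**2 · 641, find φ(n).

174080

φ(185249) = 185249 · (1 − 1/17) · (1 − 1/641)
       = 185249 · 10240/10897 = 174080.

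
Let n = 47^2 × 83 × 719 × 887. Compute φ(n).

112778862032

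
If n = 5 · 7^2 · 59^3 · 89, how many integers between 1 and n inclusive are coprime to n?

2984860032

φ(5) = 5 − 1 = 4.
φ(7^2) = 7^1·(7−1) = 7·6 = 42.
φ(59^3) = 59^3 − 59^2 = 205379 − 3481 = 201898.
φ(89) = 89 − 1 = 88.
Since φ is multiplicative, φ(4478289095) = 4 · 42 · 201898 · 88 = 2984860032.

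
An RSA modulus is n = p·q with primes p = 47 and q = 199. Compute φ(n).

9108

For distinct primes, φ(pq) = (p−1)(q−1) = 46 × 198 = 9108.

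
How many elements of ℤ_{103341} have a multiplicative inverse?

Prime factorization: 103341 = 3 * 7^2 * 19 * 37.
φ(3) = 3 − 1 = 2.
φ(7^2) = 7^1·(7−1) = 7·6 = 42.
φ(19) = 19 − 1 = 18.
φ(37) = 37 − 1 = 36.
Since φ is multiplicative, φ(103341) = 2 · 42 · 18 · 36 = 54432.

54432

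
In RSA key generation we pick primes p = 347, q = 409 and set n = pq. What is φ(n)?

141168

φ(347) = 347 − 1 = 346.
φ(409) = 409 − 1 = 408.
φ(141923) = 346 × 408 = 141168.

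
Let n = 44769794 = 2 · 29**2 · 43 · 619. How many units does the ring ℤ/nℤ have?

21076272

φ(44769794) = 44769794 · (1 − 1/2) · (1 − 1/29) · (1 − 1/43) · (1 − 1/619)
       = 44769794 · 726768/1543786 = 21076272.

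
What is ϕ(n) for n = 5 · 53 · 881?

φ(5) = 5 − 1 = 4.
φ(53) = 53 − 1 = 52.
φ(881) = 881 − 1 = 880.
Multiply: 4 · 52 · 880 = 183040.

183040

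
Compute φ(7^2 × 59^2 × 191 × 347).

φ(7^2) = 7^2 − 7^1 = 49 − 7 = 42.
φ(59^2) = 59^2 − 59^1 = 3481 − 59 = 3422.
φ(191) = 191 − 1 = 190.
φ(347) = 347 − 1 = 346.
φ(11304801613) = 42 × 3422 × 190 × 346 = 9448415760.

9448415760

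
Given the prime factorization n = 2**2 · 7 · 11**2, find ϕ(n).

φ(2^2) = 2^1·(2−1) = 2·1 = 2.
φ(7) = 7 − 1 = 6.
φ(11^2) = 11^2 − 11^1 = 121 − 11 = 110.
Multiply: 2 · 6 · 110 = 1320.

1320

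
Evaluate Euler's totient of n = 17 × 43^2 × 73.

2080512

φ(2294609) = 2294609 · (1 − 1/17) · (1 − 1/43) · (1 − 1/73)
       = 2294609 · 48384/53363 = 2080512.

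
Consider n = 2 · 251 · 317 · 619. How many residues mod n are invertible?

φ(98503946) = 98503946 · (1 − 1/2) · (1 − 1/251) · (1 − 1/317) · (1 − 1/619)
       = 98503946 · 48822000/98503946 = 48822000.

48822000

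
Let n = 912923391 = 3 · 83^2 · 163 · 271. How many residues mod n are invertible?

φ(912923391) = 912923391 · (1 − 1/3) · (1 − 1/83) · (1 − 1/163) · (1 − 1/271)
       = 912923391 · 7173360/10999077 = 595388880.

595388880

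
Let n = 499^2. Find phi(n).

φ(499^2) = 499^2 − 499^1 = 249001 − 499 = 248502.

248502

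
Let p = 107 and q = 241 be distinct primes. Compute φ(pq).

φ(25787) = 25787 · (1 − 1/107) · (1 − 1/241)
       = 25787 · 25440/25787 = 25440.

25440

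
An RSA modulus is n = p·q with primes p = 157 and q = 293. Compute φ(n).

φ(n) = (p − 1)(q − 1) = (157−1)(293−1) = 156·292 = 45552.

45552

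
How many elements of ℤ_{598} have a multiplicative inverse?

598 = 2 · 13 · 23.
φ(598) = 598 · (1 − 1/2) · (1 − 1/13) · (1 − 1/23)
       = 598 · 264/598 = 264.

264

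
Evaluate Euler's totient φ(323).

288

Factor 323: 323 = 17 · 19.
φ(17) = 17 − 1 = 16.
φ(19) = 19 − 1 = 18.
Since φ is multiplicative, φ(323) = 16 · 18 = 288.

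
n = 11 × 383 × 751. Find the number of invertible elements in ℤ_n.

2865000

φ(11) = 11 − 1 = 10.
φ(383) = 383 − 1 = 382.
φ(751) = 751 − 1 = 750.
φ(3163963) = 10 × 382 × 750 = 2865000.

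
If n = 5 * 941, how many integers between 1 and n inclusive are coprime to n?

3760

φ(5) = 5 − 1 = 4.
φ(941) = 941 − 1 = 940.
Multiply: 4 · 940 = 3760.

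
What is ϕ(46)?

22

Factor 46: 46 = 2 × 23.
φ(2) = 2 − 1 = 1.
φ(23) = 23 − 1 = 22.
φ(46) = 1 × 22 = 22.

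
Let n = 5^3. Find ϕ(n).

100

φ(125) = 125 · (1 − 1/5)
       = 125 · 4/5 = 100.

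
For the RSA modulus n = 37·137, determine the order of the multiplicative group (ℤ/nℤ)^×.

4896

φ(37) = 37 − 1 = 36.
φ(137) = 137 − 1 = 136.
Since φ is multiplicative, φ(5069) = 36 · 136 = 4896.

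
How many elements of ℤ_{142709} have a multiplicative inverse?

Prime factorization: 142709 = 7 · 19 · 29 · 37.
φ(7) = 7 − 1 = 6.
φ(19) = 19 − 1 = 18.
φ(29) = 29 − 1 = 28.
φ(37) = 37 − 1 = 36.
Multiply: 6 · 18 · 28 · 36 = 108864.

108864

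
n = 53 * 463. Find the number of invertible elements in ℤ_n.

φ(53) = 53 − 1 = 52.
φ(463) = 463 − 1 = 462.
Multiply: 52 · 462 = 24024.

24024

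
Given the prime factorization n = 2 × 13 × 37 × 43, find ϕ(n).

18144

φ(41366) = 41366 · (1 − 1/2) · (1 − 1/13) · (1 − 1/37) · (1 − 1/43)
       = 41366 · 18144/41366 = 18144.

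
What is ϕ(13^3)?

2028

φ(13^3) = 13^2·(13−1) = 169·12 = 2028.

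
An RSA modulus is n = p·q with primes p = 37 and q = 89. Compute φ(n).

φ(37) = 37 − 1 = 36.
φ(89) = 89 − 1 = 88.
Since φ is multiplicative, φ(3293) = 36 · 88 = 3168.

3168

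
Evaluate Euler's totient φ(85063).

71280

Prime factorization: 85063 = 11^2 · 19 · 37.
φ(85063) = 85063 · (1 − 1/11) · (1 − 1/19) · (1 − 1/37)
       = 85063 · 6480/7733 = 71280.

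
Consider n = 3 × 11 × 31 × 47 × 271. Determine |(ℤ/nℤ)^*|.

7452000

φ(13029951) = 13029951 · (1 − 1/3) · (1 − 1/11) · (1 − 1/31) · (1 − 1/47) · (1 − 1/271)
       = 13029951 · 7452000/13029951 = 7452000.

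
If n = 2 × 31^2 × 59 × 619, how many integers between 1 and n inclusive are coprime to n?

33334920

φ(2) = 2 − 1 = 1.
φ(31^2) = 31^2 − 31^1 = 961 − 31 = 930.
φ(59) = 59 − 1 = 58.
φ(619) = 619 − 1 = 618.
φ(70193362) = 1 × 930 × 58 × 618 = 33334920.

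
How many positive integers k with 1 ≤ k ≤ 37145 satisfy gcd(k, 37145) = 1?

25344

Factor 37145: 37145 = 5 · 17 · 19 · 23.
φ(37145) = 37145 · (1 − 1/5) · (1 − 1/17) · (1 − 1/19) · (1 − 1/23)
       = 37145 · 25344/37145 = 25344.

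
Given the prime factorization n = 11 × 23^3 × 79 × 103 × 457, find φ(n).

422219191680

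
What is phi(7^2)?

φ(7^2) = 7^1·(7−1) = 7·6 = 42.

42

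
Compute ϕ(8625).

Prime factorization: 8625 = 3 × 5^3 × 23.
φ(8625) = 8625 · (1 − 1/3) · (1 − 1/5) · (1 − 1/23)
       = 8625 · 176/345 = 4400.

4400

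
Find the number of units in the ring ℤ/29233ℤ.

26400

First factor: 29233 = 23 * 31 * 41.
φ(23) = 23 − 1 = 22.
φ(31) = 31 − 1 = 30.
φ(41) = 41 − 1 = 40.
φ(29233) = 22 × 30 × 40 = 26400.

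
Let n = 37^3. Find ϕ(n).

49284

φ(50653) = 50653 · (1 − 1/37)
       = 50653 · 36/37 = 49284.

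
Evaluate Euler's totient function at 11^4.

φ(11^4) = 11^3·(11−1) = 1331·10 = 13310.

13310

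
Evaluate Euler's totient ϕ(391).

352

First factor: 391 = 17 * 23.
φ(391) = 391 · (1 − 1/17) · (1 − 1/23)
       = 391 · 352/391 = 352.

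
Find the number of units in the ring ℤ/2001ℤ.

1232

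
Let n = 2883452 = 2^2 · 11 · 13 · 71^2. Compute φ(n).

φ(2^2) = 2^2 − 2^1 = 4 − 2 = 2.
φ(11) = 11 − 1 = 10.
φ(13) = 13 − 1 = 12.
φ(71^2) = 71^2 − 71^1 = 5041 − 71 = 4970.
Since φ is multiplicative, φ(2883452) = 2 · 10 · 12 · 4970 = 1192800.

1192800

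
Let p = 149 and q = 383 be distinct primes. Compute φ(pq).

56536

φ(57067) = 57067 · (1 − 1/149) · (1 − 1/383)
       = 57067 · 56536/57067 = 56536.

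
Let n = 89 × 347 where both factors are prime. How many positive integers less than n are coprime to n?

φ(30883) = 30883 · (1 − 1/89) · (1 − 1/347)
       = 30883 · 30448/30883 = 30448.

30448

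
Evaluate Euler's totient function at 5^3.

100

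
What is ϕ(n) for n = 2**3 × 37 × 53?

φ(2^3) = 2^3 − 2^2 = 8 − 4 = 4.
φ(37) = 37 − 1 = 36.
φ(53) = 53 − 1 = 52.
Multiply: 4 · 36 · 52 = 7488.

7488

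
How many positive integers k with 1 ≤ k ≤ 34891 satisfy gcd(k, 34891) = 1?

Factor 34891: 34891 = 23 · 37 · 41.
φ(23) = 23 − 1 = 22.
φ(37) = 37 − 1 = 36.
φ(41) = 41 − 1 = 40.
φ(34891) = 22 × 36 × 40 = 31680.

31680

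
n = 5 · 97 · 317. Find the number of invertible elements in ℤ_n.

φ(153745) = 153745 · (1 − 1/5) · (1 − 1/97) · (1 − 1/317)
       = 153745 · 121344/153745 = 121344.

121344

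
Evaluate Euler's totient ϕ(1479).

896

First factor: 1479 = 3 · 17 · 29.
φ(1479) = 1479 · (1 − 1/3) · (1 − 1/17) · (1 − 1/29)
       = 1479 · 896/1479 = 896.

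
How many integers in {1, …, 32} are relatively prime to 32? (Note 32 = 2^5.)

16

φ(2^5) = 2^5 − 2^4 = 32 − 16 = 16.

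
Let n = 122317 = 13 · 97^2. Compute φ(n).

111744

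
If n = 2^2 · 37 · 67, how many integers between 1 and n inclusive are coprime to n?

4752

φ(2^2) = 2^2 − 2^1 = 4 − 2 = 2.
φ(37) = 37 − 1 = 36.
φ(67) = 67 − 1 = 66.
φ(9916) = 2 × 36 × 66 = 4752.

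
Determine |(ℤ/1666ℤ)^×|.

672

Factor 1666: 1666 = 2 · 7^2 · 17.
φ(1666) = 1666 · (1 − 1/2) · (1 − 1/7) · (1 − 1/17)
       = 1666 · 96/238 = 672.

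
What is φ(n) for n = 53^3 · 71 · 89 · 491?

φ(461910097633) = 461910097633 · (1 − 1/53) · (1 − 1/71) · (1 − 1/89) · (1 − 1/491)
       = 461910097633 · 156956800/164439337 = 440891651200.

440891651200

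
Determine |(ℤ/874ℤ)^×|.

874 = 2 · 19 · 23.
φ(874) = 874 · (1 − 1/2) · (1 − 1/19) · (1 − 1/23)
       = 874 · 396/874 = 396.

396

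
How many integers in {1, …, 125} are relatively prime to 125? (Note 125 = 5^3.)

100

φ(125) = 125 · (1 − 1/5)
       = 125 · 4/5 = 100.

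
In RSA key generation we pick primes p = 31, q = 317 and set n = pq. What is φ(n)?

9480

φ(9827) = 9827 · (1 − 1/31) · (1 − 1/317)
       = 9827 · 9480/9827 = 9480.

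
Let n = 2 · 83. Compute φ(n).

φ(2) = 2 − 1 = 1.
φ(83) = 83 − 1 = 82.
φ(166) = 1 × 82 = 82.

82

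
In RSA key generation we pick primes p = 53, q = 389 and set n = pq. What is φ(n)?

20176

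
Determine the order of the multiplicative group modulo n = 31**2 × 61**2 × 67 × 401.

φ(31^2) = 31^2 − 31^1 = 961 − 31 = 930.
φ(61^2) = 61^2 − 61^1 = 3721 − 61 = 3660.
φ(67) = 67 − 1 = 66.
φ(401) = 401 − 1 = 400.
Since φ is multiplicative, φ(96073194827) = 930 · 3660 · 66 · 400 = 89860320000.

89860320000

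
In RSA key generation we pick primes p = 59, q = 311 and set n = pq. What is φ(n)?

17980

φ(pq) = (p−1)(q−1) = 58 · 310 = 17980.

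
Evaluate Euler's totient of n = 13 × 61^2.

43920

φ(48373) = 48373 · (1 − 1/13) · (1 − 1/61)
       = 48373 · 720/793 = 43920.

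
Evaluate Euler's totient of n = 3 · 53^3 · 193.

φ(3) = 3 − 1 = 2.
φ(53^3) = 53^2·(53−1) = 2809·52 = 146068.
φ(193) = 193 − 1 = 192.
Multiply: 2 · 146068 · 192 = 56090112.

56090112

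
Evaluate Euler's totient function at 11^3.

1210

φ(11^3) = 11^2·(11−1) = 121·10 = 1210.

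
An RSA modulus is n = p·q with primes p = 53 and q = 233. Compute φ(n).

12064

φ(53) = 53 − 1 = 52.
φ(233) = 233 − 1 = 232.
Since φ is multiplicative, φ(12349) = 52 · 232 = 12064.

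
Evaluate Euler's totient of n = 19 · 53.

φ(19) = 19 − 1 = 18.
φ(53) = 53 − 1 = 52.
φ(1007) = 18 × 52 = 936.

936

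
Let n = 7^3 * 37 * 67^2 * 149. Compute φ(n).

6926762304

φ(7^3) = 7^3 − 7^2 = 343 − 49 = 294.
φ(37) = 37 − 1 = 36.
φ(67^2) = 67^2 − 67^1 = 4489 − 67 = 4422.
φ(149) = 149 − 1 = 148.
Multiply: 294 · 36 · 4422 · 148 = 6926762304.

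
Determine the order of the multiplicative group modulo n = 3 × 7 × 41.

φ(3) = 3 − 1 = 2.
φ(7) = 7 − 1 = 6.
φ(41) = 41 − 1 = 40.
Multiply: 2 · 6 · 40 = 480.

480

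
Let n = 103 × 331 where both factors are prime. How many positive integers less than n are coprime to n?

33660

φ(103) = 103 − 1 = 102.
φ(331) = 331 − 1 = 330.
Multiply: 102 · 330 = 33660.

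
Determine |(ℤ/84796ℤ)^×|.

37632

84796 = 2^2 · 17 · 29 · 43.
φ(84796) = 84796 · (1 − 1/2) · (1 − 1/17) · (1 − 1/29) · (1 − 1/43)
       = 84796 · 18816/42398 = 37632.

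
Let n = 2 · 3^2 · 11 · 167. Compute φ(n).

9960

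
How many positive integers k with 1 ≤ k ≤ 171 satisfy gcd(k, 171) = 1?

108

First factor: 171 = 3**2 · 19.
φ(3^2) = 3^1·(3−1) = 3·2 = 6.
φ(19) = 19 − 1 = 18.
Multiply: 6 · 18 = 108.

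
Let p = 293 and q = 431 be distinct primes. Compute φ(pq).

φ(293) = 293 − 1 = 292.
φ(431) = 431 − 1 = 430.
φ(126283) = 292 × 430 = 125560.

125560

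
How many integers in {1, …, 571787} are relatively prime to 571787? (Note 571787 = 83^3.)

φ(571787) = 571787 · (1 − 1/83)
       = 571787 · 82/83 = 564898.

564898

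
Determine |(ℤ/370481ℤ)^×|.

First factor: 370481 = 17 * 19 * 31 * 37.
φ(370481) = 370481 · (1 − 1/17) · (1 − 1/19) · (1 − 1/31) · (1 − 1/37)
       = 370481 · 311040/370481 = 311040.

311040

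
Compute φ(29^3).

23548

φ(24389) = 24389 · (1 − 1/29)
       = 24389 · 28/29 = 23548.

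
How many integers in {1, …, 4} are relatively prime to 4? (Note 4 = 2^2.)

φ(4) = 4 · (1 − 1/2)
       = 4 · 1/2 = 2.

2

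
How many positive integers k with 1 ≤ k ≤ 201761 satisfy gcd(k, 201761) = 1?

155520

201761 = 7 * 19 * 37 * 41.
φ(201761) = 201761 · (1 − 1/7) · (1 − 1/19) · (1 − 1/37) · (1 − 1/41)
       = 201761 · 155520/201761 = 155520.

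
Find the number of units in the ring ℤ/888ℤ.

First factor: 888 = 2^3 × 3 × 37.
φ(2^3) = 2^3 − 2^2 = 8 − 4 = 4.
φ(3) = 3 − 1 = 2.
φ(37) = 37 − 1 = 36.
Since φ is multiplicative, φ(888) = 4 · 2 · 36 = 288.

288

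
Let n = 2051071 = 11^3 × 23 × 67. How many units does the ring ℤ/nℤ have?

φ(11^3) = 11^2·(11−1) = 121·10 = 1210.
φ(23) = 23 − 1 = 22.
φ(67) = 67 − 1 = 66.
Since φ is multiplicative, φ(2051071) = 1210 · 22 · 66 = 1756920.

1756920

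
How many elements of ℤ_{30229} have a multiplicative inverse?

First factor: 30229 = 19 × 37 × 43.
φ(19) = 19 − 1 = 18.
φ(37) = 37 − 1 = 36.
φ(43) = 43 − 1 = 42.
Since φ is multiplicative, φ(30229) = 18 · 36 · 42 = 27216.

27216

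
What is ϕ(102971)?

Prime factorization: 102971 = 11**2 · 23 · 37.
φ(102971) = 102971 · (1 − 1/11) · (1 − 1/23) · (1 − 1/37)
       = 102971 · 7920/9361 = 87120.

87120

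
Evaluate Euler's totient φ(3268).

1512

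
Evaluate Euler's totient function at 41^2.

1640

φ(1681) = 1681 · (1 − 1/41)
       = 1681 · 40/41 = 1640.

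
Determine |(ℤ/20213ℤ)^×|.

20213 = 17 · 29 · 41.
φ(20213) = 20213 · (1 − 1/17) · (1 − 1/29) · (1 − 1/41)
       = 20213 · 17920/20213 = 17920.

17920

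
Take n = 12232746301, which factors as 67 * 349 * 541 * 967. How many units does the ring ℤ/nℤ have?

11981027520

φ(67) = 67 − 1 = 66.
φ(349) = 349 − 1 = 348.
φ(541) = 541 − 1 = 540.
φ(967) = 967 − 1 = 966.
Multiply: 66 · 348 · 540 · 966 = 11981027520.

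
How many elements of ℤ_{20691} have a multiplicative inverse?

Prime factorization: 20691 = 3**2 * 11**2 * 19.
φ(20691) = 20691 · (1 − 1/3) · (1 − 1/11) · (1 − 1/19)
       = 20691 · 360/627 = 11880.

11880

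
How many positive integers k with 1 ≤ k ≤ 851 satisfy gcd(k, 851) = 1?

792

Factor 851: 851 = 23 × 37.
φ(23) = 23 − 1 = 22.
φ(37) = 37 − 1 = 36.
Since φ is multiplicative, φ(851) = 22 · 36 = 792.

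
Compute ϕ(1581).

Factor 1581: 1581 = 3 · 17 · 31.
φ(3) = 3 − 1 = 2.
φ(17) = 17 − 1 = 16.
φ(31) = 31 − 1 = 30.
Since φ is multiplicative, φ(1581) = 2 · 16 · 30 = 960.

960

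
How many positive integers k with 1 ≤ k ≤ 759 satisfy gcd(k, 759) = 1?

First factor: 759 = 3 · 11 · 23.
φ(3) = 3 − 1 = 2.
φ(11) = 11 − 1 = 10.
φ(23) = 23 − 1 = 22.
φ(759) = 2 × 10 × 22 = 440.

440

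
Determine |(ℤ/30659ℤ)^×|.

27720

Factor 30659: 30659 = 23 · 31 · 43.
φ(30659) = 30659 · (1 − 1/23) · (1 − 1/31) · (1 − 1/43)
       = 30659 · 27720/30659 = 27720.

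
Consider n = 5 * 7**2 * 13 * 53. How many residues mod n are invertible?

104832

φ(168805) = 168805 · (1 − 1/5) · (1 − 1/7) · (1 − 1/13) · (1 − 1/53)
       = 168805 · 14976/24115 = 104832.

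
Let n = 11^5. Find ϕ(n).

146410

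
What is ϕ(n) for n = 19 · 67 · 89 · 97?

φ(19) = 19 − 1 = 18.
φ(67) = 67 − 1 = 66.
φ(89) = 89 − 1 = 88.
φ(97) = 97 − 1 = 96.
φ(10989809) = 18 × 66 × 88 × 96 = 10036224.

10036224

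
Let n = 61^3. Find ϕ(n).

223260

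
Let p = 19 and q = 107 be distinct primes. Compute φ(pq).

1908

φ(2033) = 2033 · (1 − 1/19) · (1 − 1/107)
       = 2033 · 1908/2033 = 1908.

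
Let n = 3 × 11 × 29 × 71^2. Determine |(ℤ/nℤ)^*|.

2783200

φ(4824237) = 4824237 · (1 − 1/3) · (1 − 1/11) · (1 − 1/29) · (1 − 1/71)
       = 4824237 · 39200/67947 = 2783200.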